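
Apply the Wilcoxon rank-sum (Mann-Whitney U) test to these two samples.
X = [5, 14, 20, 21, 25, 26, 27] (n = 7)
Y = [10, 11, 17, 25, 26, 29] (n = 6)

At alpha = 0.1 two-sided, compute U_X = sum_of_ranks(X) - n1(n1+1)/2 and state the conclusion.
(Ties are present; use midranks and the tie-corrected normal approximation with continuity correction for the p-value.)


Step 1: Combine and sort all 13 observations; assign midranks.
sorted (value, group): (5,X), (10,Y), (11,Y), (14,X), (17,Y), (20,X), (21,X), (25,X), (25,Y), (26,X), (26,Y), (27,X), (29,Y)
ranks: 5->1, 10->2, 11->3, 14->4, 17->5, 20->6, 21->7, 25->8.5, 25->8.5, 26->10.5, 26->10.5, 27->12, 29->13
Step 2: Rank sum for X: R1 = 1 + 4 + 6 + 7 + 8.5 + 10.5 + 12 = 49.
Step 3: U_X = R1 - n1(n1+1)/2 = 49 - 7*8/2 = 49 - 28 = 21.
       U_Y = n1*n2 - U_X = 42 - 21 = 21.
Step 4: Ties are present, so use the tie-corrected normal approximation (with continuity correction) for the p-value.
Step 5: p-value = 1.000000; compare to alpha = 0.1. fail to reject H0.

U_X = 21, p = 1.000000, fail to reject H0 at alpha = 0.1.


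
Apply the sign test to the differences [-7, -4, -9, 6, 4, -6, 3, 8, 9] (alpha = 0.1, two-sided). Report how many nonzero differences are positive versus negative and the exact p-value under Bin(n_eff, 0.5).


Step 1: Discard zero differences. Original n = 9; n_eff = number of nonzero differences = 9.
Nonzero differences (with sign): -7, -4, -9, +6, +4, -6, +3, +8, +9
Step 2: Count signs: positive = 5, negative = 4.
Step 3: Under H0: P(positive) = 0.5, so the number of positives S ~ Bin(9, 0.5).
Step 4: Two-sided exact p-value = sum of Bin(9,0.5) probabilities at or below the observed probability = 1.000000.
Step 5: alpha = 0.1. fail to reject H0.

n_eff = 9, pos = 5, neg = 4, p = 1.000000, fail to reject H0.


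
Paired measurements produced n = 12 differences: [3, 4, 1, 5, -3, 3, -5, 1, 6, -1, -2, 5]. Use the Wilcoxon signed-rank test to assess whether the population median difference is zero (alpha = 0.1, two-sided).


Step 1: Drop any zero differences (none here) and take |d_i|.
|d| = [3, 4, 1, 5, 3, 3, 5, 1, 6, 1, 2, 5]
Step 2: Midrank |d_i| (ties get averaged ranks).
ranks: |3|->6, |4|->8, |1|->2, |5|->10, |3|->6, |3|->6, |5|->10, |1|->2, |6|->12, |1|->2, |2|->4, |5|->10
Step 3: Attach original signs; sum ranks with positive sign and with negative sign.
W+ = 6 + 8 + 2 + 10 + 6 + 2 + 12 + 10 = 56
W- = 6 + 10 + 2 + 4 = 22
(Check: W+ + W- = 78 should equal n(n+1)/2 = 78.)
Step 4: Test statistic W = min(W+, W-) = 22.
Step 5: Ties in |d|, so use the tie-corrected normal approximation.
        E[W] = n(n+1)/4 = 12*13/4 = 39.
        Tie groups: |d|=1 (t=3), |d|=3 (t=3), |d|=5 (t=3); sum(t^3 - t) = 72.
        Var[W] = n(n+1)(2n+1)/24 - sum(t^3-t)/48 = 3900/24 - 72/48 = 161.
        z = (W - E[W]) / sqrt(Var[W]) = (22 - 39) / 12.6886 = -1.3398.
        Two-sided p = 2*Phi(z) = 0.180314.
Step 6: alpha = 0.1. fail to reject H0.

W+ = 56, W- = 22, W = min = 22, p = 0.180314, fail to reject H0.


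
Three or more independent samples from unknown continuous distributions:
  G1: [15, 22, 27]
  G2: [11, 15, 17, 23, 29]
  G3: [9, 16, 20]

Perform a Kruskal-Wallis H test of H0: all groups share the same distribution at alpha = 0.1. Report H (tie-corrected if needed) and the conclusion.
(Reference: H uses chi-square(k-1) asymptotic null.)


Step 1: Combine all N = 11 observations and assign midranks.
sorted (value, group, rank): (9,G3,1), (11,G2,2), (15,G1,3.5), (15,G2,3.5), (16,G3,5), (17,G2,6), (20,G3,7), (22,G1,8), (23,G2,9), (27,G1,10), (29,G2,11)
Step 2: Sum ranks within each group.
R_1 = 21.5 (n_1 = 3)
R_2 = 31.5 (n_2 = 5)
R_3 = 13 (n_3 = 3)
Step 3: H = 12/(N(N+1)) * sum(R_i^2/n_i) - 3(N+1)
     = 12/(11*12) * (21.5^2/3 + 31.5^2/5 + 13^2/3) - 3*12
     = 0.090909 * 408.867 - 36
     = 1.169697.
Step 4: Ties present; correction factor C = 1 - 6/(11^3 - 11) = 0.995455. Corrected H = 1.169697 / 0.995455 = 1.175038.
Step 5: Under H0, H ~ chi^2(2); p-value = 0.555704.
Step 6: alpha = 0.1. fail to reject H0.

H = 1.1750, df = 2, p = 0.555704, fail to reject H0.


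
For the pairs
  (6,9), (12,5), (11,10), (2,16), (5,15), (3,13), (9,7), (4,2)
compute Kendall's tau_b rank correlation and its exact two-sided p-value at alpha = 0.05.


Step 1: Enumerate the 28 unordered pairs (i,j) with i<j and classify each by sign(x_j-x_i) * sign(y_j-y_i).
  (1,2):dx=+6,dy=-4->D; (1,3):dx=+5,dy=+1->C; (1,4):dx=-4,dy=+7->D; (1,5):dx=-1,dy=+6->D
  (1,6):dx=-3,dy=+4->D; (1,7):dx=+3,dy=-2->D; (1,8):dx=-2,dy=-7->C; (2,3):dx=-1,dy=+5->D
  (2,4):dx=-10,dy=+11->D; (2,5):dx=-7,dy=+10->D; (2,6):dx=-9,dy=+8->D; (2,7):dx=-3,dy=+2->D
  (2,8):dx=-8,dy=-3->C; (3,4):dx=-9,dy=+6->D; (3,5):dx=-6,dy=+5->D; (3,6):dx=-8,dy=+3->D
  (3,7):dx=-2,dy=-3->C; (3,8):dx=-7,dy=-8->C; (4,5):dx=+3,dy=-1->D; (4,6):dx=+1,dy=-3->D
  (4,7):dx=+7,dy=-9->D; (4,8):dx=+2,dy=-14->D; (5,6):dx=-2,dy=-2->C; (5,7):dx=+4,dy=-8->D
  (5,8):dx=-1,dy=-13->C; (6,7):dx=+6,dy=-6->D; (6,8):dx=+1,dy=-11->D; (7,8):dx=-5,dy=-5->C
Step 2: C = 8, D = 20, total pairs = 28.
Step 3: tau = (C - D)/(n(n-1)/2) = (8 - 20)/28 = -0.428571.
Step 4: Exact two-sided p-value (enumerate n! = 40320 permutations of y under H0): p = 0.178869.
Step 5: alpha = 0.05. fail to reject H0.

tau_b = -0.4286 (C=8, D=20), p = 0.178869, fail to reject H0.


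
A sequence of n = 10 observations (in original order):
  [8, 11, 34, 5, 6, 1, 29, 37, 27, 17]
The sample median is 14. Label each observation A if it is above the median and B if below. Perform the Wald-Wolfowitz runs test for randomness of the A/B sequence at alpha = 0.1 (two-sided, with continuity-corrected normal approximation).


Step 1: Compute median = 14; label A = above, B = below.
Labels in order: BBABBBAAAA  (n_A = 5, n_B = 5)
Step 2: Count runs R = 4.
Step 3: Under H0 (random ordering), E[R] = 2*n_A*n_B/(n_A+n_B) + 1 = 2*5*5/10 + 1 = 6.0000.
        Var[R] = 2*n_A*n_B*(2*n_A*n_B - n_A - n_B) / ((n_A+n_B)^2 * (n_A+n_B-1)) = 2000/900 = 2.2222.
        SD[R] = 1.4907.
Step 4: Continuity-corrected z = (R + 0.5 - E[R]) / SD[R] = (4 + 0.5 - 6.0000) / 1.4907 = -1.0062.
Step 5: Two-sided p-value via normal approximation = 2*(1 - Phi(|z|)) = 0.314305.
Step 6: alpha = 0.1. fail to reject H0.

R = 4, z = -1.0062, p = 0.314305, fail to reject H0.


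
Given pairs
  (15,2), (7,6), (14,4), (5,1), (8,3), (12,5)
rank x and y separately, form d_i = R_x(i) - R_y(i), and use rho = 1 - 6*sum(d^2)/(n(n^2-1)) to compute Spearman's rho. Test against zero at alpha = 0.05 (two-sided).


Step 1: Rank x and y separately (midranks; no ties here).
rank(x): 15->6, 7->2, 14->5, 5->1, 8->3, 12->4
rank(y): 2->2, 6->6, 4->4, 1->1, 3->3, 5->5
Step 2: d_i = R_x(i) - R_y(i); compute d_i^2.
  (6-2)^2=16, (2-6)^2=16, (5-4)^2=1, (1-1)^2=0, (3-3)^2=0, (4-5)^2=1
sum(d^2) = 34.
Step 3: rho = 1 - 6*34 / (6*(6^2 - 1)) = 1 - 204/210 = 0.028571.
Step 4: Under H0, t = rho * sqrt((n-2)/(1-rho^2)) = 0.0572 ~ t(4).
Step 5: Two-sided p-value from the t-distribution with 4 df = 0.957155.
Step 6: alpha = 0.05. fail to reject H0.

rho = 0.0286, p = 0.957155, fail to reject H0 at alpha = 0.05.


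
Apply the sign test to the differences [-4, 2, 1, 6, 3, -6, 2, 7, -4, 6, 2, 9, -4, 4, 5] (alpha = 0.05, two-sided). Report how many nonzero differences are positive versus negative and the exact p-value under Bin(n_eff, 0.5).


Step 1: Discard zero differences. Original n = 15; n_eff = number of nonzero differences = 15.
Nonzero differences (with sign): -4, +2, +1, +6, +3, -6, +2, +7, -4, +6, +2, +9, -4, +4, +5
Step 2: Count signs: positive = 11, negative = 4.
Step 3: Under H0: P(positive) = 0.5, so the number of positives S ~ Bin(15, 0.5).
Step 4: Two-sided exact p-value = sum of Bin(15,0.5) probabilities at or below the observed probability = 0.118469.
Step 5: alpha = 0.05. fail to reject H0.

n_eff = 15, pos = 11, neg = 4, p = 0.118469, fail to reject H0.


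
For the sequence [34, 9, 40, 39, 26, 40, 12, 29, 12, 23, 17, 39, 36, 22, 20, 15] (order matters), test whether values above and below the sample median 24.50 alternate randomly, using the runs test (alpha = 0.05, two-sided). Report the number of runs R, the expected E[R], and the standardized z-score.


Step 1: Compute median = 24.50; label A = above, B = below.
Labels in order: ABAAAABABBBAABBB  (n_A = 8, n_B = 8)
Step 2: Count runs R = 8.
Step 3: Under H0 (random ordering), E[R] = 2*n_A*n_B/(n_A+n_B) + 1 = 2*8*8/16 + 1 = 9.0000.
        Var[R] = 2*n_A*n_B*(2*n_A*n_B - n_A - n_B) / ((n_A+n_B)^2 * (n_A+n_B-1)) = 14336/3840 = 3.7333.
        SD[R] = 1.9322.
Step 4: Continuity-corrected z = (R + 0.5 - E[R]) / SD[R] = (8 + 0.5 - 9.0000) / 1.9322 = -0.2588.
Step 5: Two-sided p-value via normal approximation = 2*(1 - Phi(|z|)) = 0.795809.
Step 6: alpha = 0.05. fail to reject H0.

R = 8, z = -0.2588, p = 0.795809, fail to reject H0.


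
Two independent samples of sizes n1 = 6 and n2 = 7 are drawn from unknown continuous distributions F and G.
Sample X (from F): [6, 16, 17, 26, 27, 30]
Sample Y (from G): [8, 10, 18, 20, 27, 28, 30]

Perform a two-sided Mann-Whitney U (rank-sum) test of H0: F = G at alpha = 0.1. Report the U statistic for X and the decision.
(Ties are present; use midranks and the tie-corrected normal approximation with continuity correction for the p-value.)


Step 1: Combine and sort all 13 observations; assign midranks.
sorted (value, group): (6,X), (8,Y), (10,Y), (16,X), (17,X), (18,Y), (20,Y), (26,X), (27,X), (27,Y), (28,Y), (30,X), (30,Y)
ranks: 6->1, 8->2, 10->3, 16->4, 17->5, 18->6, 20->7, 26->8, 27->9.5, 27->9.5, 28->11, 30->12.5, 30->12.5
Step 2: Rank sum for X: R1 = 1 + 4 + 5 + 8 + 9.5 + 12.5 = 40.
Step 3: U_X = R1 - n1(n1+1)/2 = 40 - 6*7/2 = 40 - 21 = 19.
       U_Y = n1*n2 - U_X = 42 - 19 = 23.
Step 4: Ties are present, so use the tie-corrected normal approximation (with continuity correction) for the p-value.
Step 5: p-value = 0.829863; compare to alpha = 0.1. fail to reject H0.

U_X = 19, p = 0.829863, fail to reject H0 at alpha = 0.1.


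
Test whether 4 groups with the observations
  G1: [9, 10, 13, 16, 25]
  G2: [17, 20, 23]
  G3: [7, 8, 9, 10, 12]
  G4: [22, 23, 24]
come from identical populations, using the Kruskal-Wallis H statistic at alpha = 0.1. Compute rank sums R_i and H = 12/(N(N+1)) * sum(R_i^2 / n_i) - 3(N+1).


Step 1: Combine all N = 16 observations and assign midranks.
sorted (value, group, rank): (7,G3,1), (8,G3,2), (9,G1,3.5), (9,G3,3.5), (10,G1,5.5), (10,G3,5.5), (12,G3,7), (13,G1,8), (16,G1,9), (17,G2,10), (20,G2,11), (22,G4,12), (23,G2,13.5), (23,G4,13.5), (24,G4,15), (25,G1,16)
Step 2: Sum ranks within each group.
R_1 = 42 (n_1 = 5)
R_2 = 34.5 (n_2 = 3)
R_3 = 19 (n_3 = 5)
R_4 = 40.5 (n_4 = 3)
Step 3: H = 12/(N(N+1)) * sum(R_i^2/n_i) - 3(N+1)
     = 12/(16*17) * (42^2/5 + 34.5^2/3 + 19^2/5 + 40.5^2/3) - 3*17
     = 0.044118 * 1368.5 - 51
     = 9.375000.
Step 4: Ties present; correction factor C = 1 - 18/(16^3 - 16) = 0.995588. Corrected H = 9.375000 / 0.995588 = 9.416544.
Step 5: Under H0, H ~ chi^2(3); p-value = 0.024236.
Step 6: alpha = 0.1. reject H0.

H = 9.4165, df = 3, p = 0.024236, reject H0.


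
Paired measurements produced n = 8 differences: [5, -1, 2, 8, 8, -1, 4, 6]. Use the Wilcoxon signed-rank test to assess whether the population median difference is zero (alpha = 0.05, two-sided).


Step 1: Drop any zero differences (none here) and take |d_i|.
|d| = [5, 1, 2, 8, 8, 1, 4, 6]
Step 2: Midrank |d_i| (ties get averaged ranks).
ranks: |5|->5, |1|->1.5, |2|->3, |8|->7.5, |8|->7.5, |1|->1.5, |4|->4, |6|->6
Step 3: Attach original signs; sum ranks with positive sign and with negative sign.
W+ = 5 + 3 + 7.5 + 7.5 + 4 + 6 = 33
W- = 1.5 + 1.5 = 3
(Check: W+ + W- = 36 should equal n(n+1)/2 = 36.)
Step 4: Test statistic W = min(W+, W-) = 3.
Step 5: Ties in |d|, so use the tie-corrected normal approximation.
        E[W] = n(n+1)/4 = 8*9/4 = 18.
        Tie groups: |d|=1 (t=2), |d|=8 (t=2); sum(t^3 - t) = 12.
        Var[W] = n(n+1)(2n+1)/24 - sum(t^3-t)/48 = 1224/24 - 12/48 = 50.75.
        z = (W - E[W]) / sqrt(Var[W]) = (3 - 18) / 7.1239 = -2.1056.
        Two-sided p = 2*Phi(z) = 0.035240.
Step 6: alpha = 0.05. reject H0.

W+ = 33, W- = 3, W = min = 3, p = 0.035240, reject H0.


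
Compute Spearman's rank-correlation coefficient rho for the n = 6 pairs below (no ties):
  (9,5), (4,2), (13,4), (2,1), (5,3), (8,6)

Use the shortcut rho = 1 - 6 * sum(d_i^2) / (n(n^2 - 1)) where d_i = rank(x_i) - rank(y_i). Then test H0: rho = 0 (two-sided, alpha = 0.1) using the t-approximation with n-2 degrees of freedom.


Step 1: Rank x and y separately (midranks; no ties here).
rank(x): 9->5, 4->2, 13->6, 2->1, 5->3, 8->4
rank(y): 5->5, 2->2, 4->4, 1->1, 3->3, 6->6
Step 2: d_i = R_x(i) - R_y(i); compute d_i^2.
  (5-5)^2=0, (2-2)^2=0, (6-4)^2=4, (1-1)^2=0, (3-3)^2=0, (4-6)^2=4
sum(d^2) = 8.
Step 3: rho = 1 - 6*8 / (6*(6^2 - 1)) = 1 - 48/210 = 0.771429.
Step 4: Under H0, t = rho * sqrt((n-2)/(1-rho^2)) = 2.4247 ~ t(4).
Step 5: Two-sided p-value from the t-distribution with 4 df = 0.072397.
Step 6: alpha = 0.1. reject H0.

rho = 0.7714, p = 0.072397, reject H0 at alpha = 0.1.


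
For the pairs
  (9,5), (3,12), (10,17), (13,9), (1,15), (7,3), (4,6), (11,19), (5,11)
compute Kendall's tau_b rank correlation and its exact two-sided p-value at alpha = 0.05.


Step 1: Enumerate the 36 unordered pairs (i,j) with i<j and classify each by sign(x_j-x_i) * sign(y_j-y_i).
  (1,2):dx=-6,dy=+7->D; (1,3):dx=+1,dy=+12->C; (1,4):dx=+4,dy=+4->C; (1,5):dx=-8,dy=+10->D
  (1,6):dx=-2,dy=-2->C; (1,7):dx=-5,dy=+1->D; (1,8):dx=+2,dy=+14->C; (1,9):dx=-4,dy=+6->D
  (2,3):dx=+7,dy=+5->C; (2,4):dx=+10,dy=-3->D; (2,5):dx=-2,dy=+3->D; (2,6):dx=+4,dy=-9->D
  (2,7):dx=+1,dy=-6->D; (2,8):dx=+8,dy=+7->C; (2,9):dx=+2,dy=-1->D; (3,4):dx=+3,dy=-8->D
  (3,5):dx=-9,dy=-2->C; (3,6):dx=-3,dy=-14->C; (3,7):dx=-6,dy=-11->C; (3,8):dx=+1,dy=+2->C
  (3,9):dx=-5,dy=-6->C; (4,5):dx=-12,dy=+6->D; (4,6):dx=-6,dy=-6->C; (4,7):dx=-9,dy=-3->C
  (4,8):dx=-2,dy=+10->D; (4,9):dx=-8,dy=+2->D; (5,6):dx=+6,dy=-12->D; (5,7):dx=+3,dy=-9->D
  (5,8):dx=+10,dy=+4->C; (5,9):dx=+4,dy=-4->D; (6,7):dx=-3,dy=+3->D; (6,8):dx=+4,dy=+16->C
  (6,9):dx=-2,dy=+8->D; (7,8):dx=+7,dy=+13->C; (7,9):dx=+1,dy=+5->C; (8,9):dx=-6,dy=-8->C
Step 2: C = 18, D = 18, total pairs = 36.
Step 3: tau = (C - D)/(n(n-1)/2) = (18 - 18)/36 = 0.000000.
Step 4: Exact two-sided p-value (enumerate n! = 362880 permutations of y under H0): p = 1.000000.
Step 5: alpha = 0.05. fail to reject H0.

tau_b = 0.0000 (C=18, D=18), p = 1.000000, fail to reject H0.


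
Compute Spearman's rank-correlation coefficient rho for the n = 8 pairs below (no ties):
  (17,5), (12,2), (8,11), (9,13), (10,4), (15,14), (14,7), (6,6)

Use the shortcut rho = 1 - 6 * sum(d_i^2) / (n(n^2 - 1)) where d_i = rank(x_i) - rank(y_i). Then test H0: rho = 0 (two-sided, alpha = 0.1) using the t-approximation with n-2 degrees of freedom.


Step 1: Rank x and y separately (midranks; no ties here).
rank(x): 17->8, 12->5, 8->2, 9->3, 10->4, 15->7, 14->6, 6->1
rank(y): 5->3, 2->1, 11->6, 13->7, 4->2, 14->8, 7->5, 6->4
Step 2: d_i = R_x(i) - R_y(i); compute d_i^2.
  (8-3)^2=25, (5-1)^2=16, (2-6)^2=16, (3-7)^2=16, (4-2)^2=4, (7-8)^2=1, (6-5)^2=1, (1-4)^2=9
sum(d^2) = 88.
Step 3: rho = 1 - 6*88 / (8*(8^2 - 1)) = 1 - 528/504 = -0.047619.
Step 4: Under H0, t = rho * sqrt((n-2)/(1-rho^2)) = -0.1168 ~ t(6).
Step 5: Two-sided p-value from the t-distribution with 6 df = 0.910849.
Step 6: alpha = 0.1. fail to reject H0.

rho = -0.0476, p = 0.910849, fail to reject H0 at alpha = 0.1.


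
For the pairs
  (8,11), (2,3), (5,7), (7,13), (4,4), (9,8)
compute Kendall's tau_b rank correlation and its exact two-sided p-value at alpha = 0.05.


Step 1: Enumerate the 15 unordered pairs (i,j) with i<j and classify each by sign(x_j-x_i) * sign(y_j-y_i).
  (1,2):dx=-6,dy=-8->C; (1,3):dx=-3,dy=-4->C; (1,4):dx=-1,dy=+2->D; (1,5):dx=-4,dy=-7->C
  (1,6):dx=+1,dy=-3->D; (2,3):dx=+3,dy=+4->C; (2,4):dx=+5,dy=+10->C; (2,5):dx=+2,dy=+1->C
  (2,6):dx=+7,dy=+5->C; (3,4):dx=+2,dy=+6->C; (3,5):dx=-1,dy=-3->C; (3,6):dx=+4,dy=+1->C
  (4,5):dx=-3,dy=-9->C; (4,6):dx=+2,dy=-5->D; (5,6):dx=+5,dy=+4->C
Step 2: C = 12, D = 3, total pairs = 15.
Step 3: tau = (C - D)/(n(n-1)/2) = (12 - 3)/15 = 0.600000.
Step 4: Exact two-sided p-value (enumerate n! = 720 permutations of y under H0): p = 0.136111.
Step 5: alpha = 0.05. fail to reject H0.

tau_b = 0.6000 (C=12, D=3), p = 0.136111, fail to reject H0.


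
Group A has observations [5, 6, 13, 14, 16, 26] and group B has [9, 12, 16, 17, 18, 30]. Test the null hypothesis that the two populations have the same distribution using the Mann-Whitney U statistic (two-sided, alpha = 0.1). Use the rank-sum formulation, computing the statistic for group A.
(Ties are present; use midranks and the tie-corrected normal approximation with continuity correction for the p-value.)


Step 1: Combine and sort all 12 observations; assign midranks.
sorted (value, group): (5,X), (6,X), (9,Y), (12,Y), (13,X), (14,X), (16,X), (16,Y), (17,Y), (18,Y), (26,X), (30,Y)
ranks: 5->1, 6->2, 9->3, 12->4, 13->5, 14->6, 16->7.5, 16->7.5, 17->9, 18->10, 26->11, 30->12
Step 2: Rank sum for X: R1 = 1 + 2 + 5 + 6 + 7.5 + 11 = 32.5.
Step 3: U_X = R1 - n1(n1+1)/2 = 32.5 - 6*7/2 = 32.5 - 21 = 11.5.
       U_Y = n1*n2 - U_X = 36 - 11.5 = 24.5.
Step 4: Ties are present, so use the tie-corrected normal approximation (with continuity correction) for the p-value.
Step 5: p-value = 0.335822; compare to alpha = 0.1. fail to reject H0.

U_X = 11.5, p = 0.335822, fail to reject H0 at alpha = 0.1.


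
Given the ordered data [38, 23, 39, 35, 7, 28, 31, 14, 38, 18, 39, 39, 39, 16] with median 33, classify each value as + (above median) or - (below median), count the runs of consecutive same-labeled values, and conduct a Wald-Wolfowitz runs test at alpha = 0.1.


Step 1: Compute median = 33; label A = above, B = below.
Labels in order: ABAABBBBABAAAB  (n_A = 7, n_B = 7)
Step 2: Count runs R = 8.
Step 3: Under H0 (random ordering), E[R] = 2*n_A*n_B/(n_A+n_B) + 1 = 2*7*7/14 + 1 = 8.0000.
        Var[R] = 2*n_A*n_B*(2*n_A*n_B - n_A - n_B) / ((n_A+n_B)^2 * (n_A+n_B-1)) = 8232/2548 = 3.2308.
        SD[R] = 1.7974.
Step 4: R = E[R], so z = 0 with no continuity correction.
Step 5: Two-sided p-value via normal approximation = 2*(1 - Phi(|z|)) = 1.000000.
Step 6: alpha = 0.1. fail to reject H0.

R = 8, z = 0.0000, p = 1.000000, fail to reject H0.


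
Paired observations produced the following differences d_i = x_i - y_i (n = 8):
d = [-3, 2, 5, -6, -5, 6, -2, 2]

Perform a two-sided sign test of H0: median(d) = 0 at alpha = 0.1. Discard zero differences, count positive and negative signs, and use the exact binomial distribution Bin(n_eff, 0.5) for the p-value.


Step 1: Discard zero differences. Original n = 8; n_eff = number of nonzero differences = 8.
Nonzero differences (with sign): -3, +2, +5, -6, -5, +6, -2, +2
Step 2: Count signs: positive = 4, negative = 4.
Step 3: Under H0: P(positive) = 0.5, so the number of positives S ~ Bin(8, 0.5).
Step 4: Two-sided exact p-value = sum of Bin(8,0.5) probabilities at or below the observed probability = 1.000000.
Step 5: alpha = 0.1. fail to reject H0.

n_eff = 8, pos = 4, neg = 4, p = 1.000000, fail to reject H0.


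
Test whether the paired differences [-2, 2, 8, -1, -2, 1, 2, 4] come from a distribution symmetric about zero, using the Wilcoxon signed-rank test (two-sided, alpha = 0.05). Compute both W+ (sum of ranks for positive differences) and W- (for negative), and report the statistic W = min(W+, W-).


Step 1: Drop any zero differences (none here) and take |d_i|.
|d| = [2, 2, 8, 1, 2, 1, 2, 4]
Step 2: Midrank |d_i| (ties get averaged ranks).
ranks: |2|->4.5, |2|->4.5, |8|->8, |1|->1.5, |2|->4.5, |1|->1.5, |2|->4.5, |4|->7
Step 3: Attach original signs; sum ranks with positive sign and with negative sign.
W+ = 4.5 + 8 + 1.5 + 4.5 + 7 = 25.5
W- = 4.5 + 1.5 + 4.5 = 10.5
(Check: W+ + W- = 36 should equal n(n+1)/2 = 36.)
Step 4: Test statistic W = min(W+, W-) = 10.5.
Step 5: Ties in |d|, so use the tie-corrected normal approximation.
        E[W] = n(n+1)/4 = 8*9/4 = 18.
        Tie groups: |d|=1 (t=2), |d|=2 (t=4); sum(t^3 - t) = 66.
        Var[W] = n(n+1)(2n+1)/24 - sum(t^3-t)/48 = 1224/24 - 66/48 = 49.625.
        z = (W - E[W]) / sqrt(Var[W]) = (10.5 - 18) / 7.0445 = -1.0647.
        Two-sided p = 2*Phi(z) = 0.287030.
Step 6: alpha = 0.05. fail to reject H0.

W+ = 25.5, W- = 10.5, W = min = 10.5, p = 0.287030, fail to reject H0.


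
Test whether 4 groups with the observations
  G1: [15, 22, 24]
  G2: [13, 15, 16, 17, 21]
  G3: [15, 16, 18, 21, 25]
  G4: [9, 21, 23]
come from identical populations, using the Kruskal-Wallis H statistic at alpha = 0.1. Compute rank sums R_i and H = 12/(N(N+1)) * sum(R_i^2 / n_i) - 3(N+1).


Step 1: Combine all N = 16 observations and assign midranks.
sorted (value, group, rank): (9,G4,1), (13,G2,2), (15,G1,4), (15,G2,4), (15,G3,4), (16,G2,6.5), (16,G3,6.5), (17,G2,8), (18,G3,9), (21,G2,11), (21,G3,11), (21,G4,11), (22,G1,13), (23,G4,14), (24,G1,15), (25,G3,16)
Step 2: Sum ranks within each group.
R_1 = 32 (n_1 = 3)
R_2 = 31.5 (n_2 = 5)
R_3 = 46.5 (n_3 = 5)
R_4 = 26 (n_4 = 3)
Step 3: H = 12/(N(N+1)) * sum(R_i^2/n_i) - 3(N+1)
     = 12/(16*17) * (32^2/3 + 31.5^2/5 + 46.5^2/5 + 26^2/3) - 3*17
     = 0.044118 * 1197.57 - 51
     = 1.833824.
Step 4: Ties present; correction factor C = 1 - 54/(16^3 - 16) = 0.986765. Corrected H = 1.833824 / 0.986765 = 1.858420.
Step 5: Under H0, H ~ chi^2(3); p-value = 0.602305.
Step 6: alpha = 0.1. fail to reject H0.

H = 1.8584, df = 3, p = 0.602305, fail to reject H0.


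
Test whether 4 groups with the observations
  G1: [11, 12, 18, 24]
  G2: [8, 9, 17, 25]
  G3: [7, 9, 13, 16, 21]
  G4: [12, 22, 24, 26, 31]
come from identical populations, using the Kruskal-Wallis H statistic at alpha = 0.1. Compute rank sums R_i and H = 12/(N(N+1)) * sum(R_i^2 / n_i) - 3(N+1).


Step 1: Combine all N = 18 observations and assign midranks.
sorted (value, group, rank): (7,G3,1), (8,G2,2), (9,G2,3.5), (9,G3,3.5), (11,G1,5), (12,G1,6.5), (12,G4,6.5), (13,G3,8), (16,G3,9), (17,G2,10), (18,G1,11), (21,G3,12), (22,G4,13), (24,G1,14.5), (24,G4,14.5), (25,G2,16), (26,G4,17), (31,G4,18)
Step 2: Sum ranks within each group.
R_1 = 37 (n_1 = 4)
R_2 = 31.5 (n_2 = 4)
R_3 = 33.5 (n_3 = 5)
R_4 = 69 (n_4 = 5)
Step 3: H = 12/(N(N+1)) * sum(R_i^2/n_i) - 3(N+1)
     = 12/(18*19) * (37^2/4 + 31.5^2/4 + 33.5^2/5 + 69^2/5) - 3*19
     = 0.035088 * 1766.96 - 57
     = 4.998684.
Step 4: Ties present; correction factor C = 1 - 18/(18^3 - 18) = 0.996904. Corrected H = 4.998684 / 0.996904 = 5.014208.
Step 5: Under H0, H ~ chi^2(3); p-value = 0.170760.
Step 6: alpha = 0.1. fail to reject H0.

H = 5.0142, df = 3, p = 0.170760, fail to reject H0.


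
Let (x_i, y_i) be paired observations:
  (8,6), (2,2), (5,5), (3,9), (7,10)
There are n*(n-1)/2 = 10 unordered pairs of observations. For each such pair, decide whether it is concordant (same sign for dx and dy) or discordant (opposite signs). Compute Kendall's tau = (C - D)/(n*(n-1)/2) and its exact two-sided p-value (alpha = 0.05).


Step 1: Enumerate the 10 unordered pairs (i,j) with i<j and classify each by sign(x_j-x_i) * sign(y_j-y_i).
  (1,2):dx=-6,dy=-4->C; (1,3):dx=-3,dy=-1->C; (1,4):dx=-5,dy=+3->D; (1,5):dx=-1,dy=+4->D
  (2,3):dx=+3,dy=+3->C; (2,4):dx=+1,dy=+7->C; (2,5):dx=+5,dy=+8->C; (3,4):dx=-2,dy=+4->D
  (3,5):dx=+2,dy=+5->C; (4,5):dx=+4,dy=+1->C
Step 2: C = 7, D = 3, total pairs = 10.
Step 3: tau = (C - D)/(n(n-1)/2) = (7 - 3)/10 = 0.400000.
Step 4: Exact two-sided p-value (enumerate n! = 120 permutations of y under H0): p = 0.483333.
Step 5: alpha = 0.05. fail to reject H0.

tau_b = 0.4000 (C=7, D=3), p = 0.483333, fail to reject H0.


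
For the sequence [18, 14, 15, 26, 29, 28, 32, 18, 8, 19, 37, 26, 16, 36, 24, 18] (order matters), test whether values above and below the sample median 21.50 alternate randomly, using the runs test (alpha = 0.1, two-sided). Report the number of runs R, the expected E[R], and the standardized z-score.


Step 1: Compute median = 21.50; label A = above, B = below.
Labels in order: BBBAAAABBBAABAAB  (n_A = 8, n_B = 8)
Step 2: Count runs R = 7.
Step 3: Under H0 (random ordering), E[R] = 2*n_A*n_B/(n_A+n_B) + 1 = 2*8*8/16 + 1 = 9.0000.
        Var[R] = 2*n_A*n_B*(2*n_A*n_B - n_A - n_B) / ((n_A+n_B)^2 * (n_A+n_B-1)) = 14336/3840 = 3.7333.
        SD[R] = 1.9322.
Step 4: Continuity-corrected z = (R + 0.5 - E[R]) / SD[R] = (7 + 0.5 - 9.0000) / 1.9322 = -0.7763.
Step 5: Two-sided p-value via normal approximation = 2*(1 - Phi(|z|)) = 0.437558.
Step 6: alpha = 0.1. fail to reject H0.

R = 7, z = -0.7763, p = 0.437558, fail to reject H0.


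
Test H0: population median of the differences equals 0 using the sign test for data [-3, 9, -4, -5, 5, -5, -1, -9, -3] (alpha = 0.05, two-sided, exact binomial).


Step 1: Discard zero differences. Original n = 9; n_eff = number of nonzero differences = 9.
Nonzero differences (with sign): -3, +9, -4, -5, +5, -5, -1, -9, -3
Step 2: Count signs: positive = 2, negative = 7.
Step 3: Under H0: P(positive) = 0.5, so the number of positives S ~ Bin(9, 0.5).
Step 4: Two-sided exact p-value = sum of Bin(9,0.5) probabilities at or below the observed probability = 0.179688.
Step 5: alpha = 0.05. fail to reject H0.

n_eff = 9, pos = 2, neg = 7, p = 0.179688, fail to reject H0.


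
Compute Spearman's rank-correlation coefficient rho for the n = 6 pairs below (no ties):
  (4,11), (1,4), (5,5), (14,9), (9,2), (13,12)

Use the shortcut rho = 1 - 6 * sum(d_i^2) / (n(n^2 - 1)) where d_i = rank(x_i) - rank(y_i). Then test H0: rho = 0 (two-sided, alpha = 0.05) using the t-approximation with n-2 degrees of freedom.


Step 1: Rank x and y separately (midranks; no ties here).
rank(x): 4->2, 1->1, 5->3, 14->6, 9->4, 13->5
rank(y): 11->5, 4->2, 5->3, 9->4, 2->1, 12->6
Step 2: d_i = R_x(i) - R_y(i); compute d_i^2.
  (2-5)^2=9, (1-2)^2=1, (3-3)^2=0, (6-4)^2=4, (4-1)^2=9, (5-6)^2=1
sum(d^2) = 24.
Step 3: rho = 1 - 6*24 / (6*(6^2 - 1)) = 1 - 144/210 = 0.314286.
Step 4: Under H0, t = rho * sqrt((n-2)/(1-rho^2)) = 0.6621 ~ t(4).
Step 5: Two-sided p-value from the t-distribution with 4 df = 0.544093.
Step 6: alpha = 0.05. fail to reject H0.

rho = 0.3143, p = 0.544093, fail to reject H0 at alpha = 0.05.


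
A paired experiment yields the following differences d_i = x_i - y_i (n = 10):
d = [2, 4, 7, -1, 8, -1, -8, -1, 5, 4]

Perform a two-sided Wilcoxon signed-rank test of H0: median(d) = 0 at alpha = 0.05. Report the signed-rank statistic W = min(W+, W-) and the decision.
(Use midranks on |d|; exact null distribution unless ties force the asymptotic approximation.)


Step 1: Drop any zero differences (none here) and take |d_i|.
|d| = [2, 4, 7, 1, 8, 1, 8, 1, 5, 4]
Step 2: Midrank |d_i| (ties get averaged ranks).
ranks: |2|->4, |4|->5.5, |7|->8, |1|->2, |8|->9.5, |1|->2, |8|->9.5, |1|->2, |5|->7, |4|->5.5
Step 3: Attach original signs; sum ranks with positive sign and with negative sign.
W+ = 4 + 5.5 + 8 + 9.5 + 7 + 5.5 = 39.5
W- = 2 + 2 + 9.5 + 2 = 15.5
(Check: W+ + W- = 55 should equal n(n+1)/2 = 55.)
Step 4: Test statistic W = min(W+, W-) = 15.5.
Step 5: Ties in |d|, so use the tie-corrected normal approximation.
        E[W] = n(n+1)/4 = 10*11/4 = 27.5.
        Tie groups: |d|=1 (t=3), |d|=4 (t=2), |d|=8 (t=2); sum(t^3 - t) = 36.
        Var[W] = n(n+1)(2n+1)/24 - sum(t^3-t)/48 = 2310/24 - 36/48 = 95.5.
        z = (W - E[W]) / sqrt(Var[W]) = (15.5 - 27.5) / 9.7724 = -1.2279.
        Two-sided p = 2*Phi(z) = 0.219467.
Step 6: alpha = 0.05. fail to reject H0.

W+ = 39.5, W- = 15.5, W = min = 15.5, p = 0.219467, fail to reject H0.


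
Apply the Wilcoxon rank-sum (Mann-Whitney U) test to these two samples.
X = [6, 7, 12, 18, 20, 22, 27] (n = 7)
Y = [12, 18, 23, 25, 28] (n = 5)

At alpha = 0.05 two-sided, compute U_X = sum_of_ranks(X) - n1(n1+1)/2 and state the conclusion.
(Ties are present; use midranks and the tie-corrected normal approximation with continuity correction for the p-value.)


Step 1: Combine and sort all 12 observations; assign midranks.
sorted (value, group): (6,X), (7,X), (12,X), (12,Y), (18,X), (18,Y), (20,X), (22,X), (23,Y), (25,Y), (27,X), (28,Y)
ranks: 6->1, 7->2, 12->3.5, 12->3.5, 18->5.5, 18->5.5, 20->7, 22->8, 23->9, 25->10, 27->11, 28->12
Step 2: Rank sum for X: R1 = 1 + 2 + 3.5 + 5.5 + 7 + 8 + 11 = 38.
Step 3: U_X = R1 - n1(n1+1)/2 = 38 - 7*8/2 = 38 - 28 = 10.
       U_Y = n1*n2 - U_X = 35 - 10 = 25.
Step 4: Ties are present, so use the tie-corrected normal approximation (with continuity correction) for the p-value.
Step 5: p-value = 0.253956; compare to alpha = 0.05. fail to reject H0.

U_X = 10, p = 0.253956, fail to reject H0 at alpha = 0.05.


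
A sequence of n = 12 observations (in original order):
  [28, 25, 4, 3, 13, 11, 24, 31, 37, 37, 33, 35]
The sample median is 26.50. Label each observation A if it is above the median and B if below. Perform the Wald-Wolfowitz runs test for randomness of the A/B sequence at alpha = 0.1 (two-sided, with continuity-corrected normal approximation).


Step 1: Compute median = 26.50; label A = above, B = below.
Labels in order: ABBBBBBAAAAA  (n_A = 6, n_B = 6)
Step 2: Count runs R = 3.
Step 3: Under H0 (random ordering), E[R] = 2*n_A*n_B/(n_A+n_B) + 1 = 2*6*6/12 + 1 = 7.0000.
        Var[R] = 2*n_A*n_B*(2*n_A*n_B - n_A - n_B) / ((n_A+n_B)^2 * (n_A+n_B-1)) = 4320/1584 = 2.7273.
        SD[R] = 1.6514.
Step 4: Continuity-corrected z = (R + 0.5 - E[R]) / SD[R] = (3 + 0.5 - 7.0000) / 1.6514 = -2.1194.
Step 5: Two-sided p-value via normal approximation = 2*(1 - Phi(|z|)) = 0.034060.
Step 6: alpha = 0.1. reject H0.

R = 3, z = -2.1194, p = 0.034060, reject H0.


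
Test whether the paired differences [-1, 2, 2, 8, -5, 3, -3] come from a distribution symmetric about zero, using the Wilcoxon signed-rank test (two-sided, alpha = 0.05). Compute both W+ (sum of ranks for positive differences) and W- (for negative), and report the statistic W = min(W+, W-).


Step 1: Drop any zero differences (none here) and take |d_i|.
|d| = [1, 2, 2, 8, 5, 3, 3]
Step 2: Midrank |d_i| (ties get averaged ranks).
ranks: |1|->1, |2|->2.5, |2|->2.5, |8|->7, |5|->6, |3|->4.5, |3|->4.5
Step 3: Attach original signs; sum ranks with positive sign and with negative sign.
W+ = 2.5 + 2.5 + 7 + 4.5 = 16.5
W- = 1 + 6 + 4.5 = 11.5
(Check: W+ + W- = 28 should equal n(n+1)/2 = 28.)
Step 4: Test statistic W = min(W+, W-) = 11.5.
Step 5: Ties in |d|, so use the tie-corrected normal approximation.
        E[W] = n(n+1)/4 = 7*8/4 = 14.
        Tie groups: |d|=2 (t=2), |d|=3 (t=2); sum(t^3 - t) = 12.
        Var[W] = n(n+1)(2n+1)/24 - sum(t^3-t)/48 = 840/24 - 12/48 = 34.75.
        z = (W - E[W]) / sqrt(Var[W]) = (11.5 - 14) / 5.8949 = -0.4241.
        Two-sided p = 2*Phi(z) = 0.671497.
Step 6: alpha = 0.05. fail to reject H0.

W+ = 16.5, W- = 11.5, W = min = 11.5, p = 0.671497, fail to reject H0.


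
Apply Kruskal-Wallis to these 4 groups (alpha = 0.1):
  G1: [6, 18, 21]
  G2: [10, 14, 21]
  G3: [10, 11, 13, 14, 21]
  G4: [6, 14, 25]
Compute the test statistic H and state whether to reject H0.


Step 1: Combine all N = 14 observations and assign midranks.
sorted (value, group, rank): (6,G1,1.5), (6,G4,1.5), (10,G2,3.5), (10,G3,3.5), (11,G3,5), (13,G3,6), (14,G2,8), (14,G3,8), (14,G4,8), (18,G1,10), (21,G1,12), (21,G2,12), (21,G3,12), (25,G4,14)
Step 2: Sum ranks within each group.
R_1 = 23.5 (n_1 = 3)
R_2 = 23.5 (n_2 = 3)
R_3 = 34.5 (n_3 = 5)
R_4 = 23.5 (n_4 = 3)
Step 3: H = 12/(N(N+1)) * sum(R_i^2/n_i) - 3(N+1)
     = 12/(14*15) * (23.5^2/3 + 23.5^2/3 + 34.5^2/5 + 23.5^2/3) - 3*15
     = 0.057143 * 790.3 - 45
     = 0.160000.
Step 4: Ties present; correction factor C = 1 - 60/(14^3 - 14) = 0.978022. Corrected H = 0.160000 / 0.978022 = 0.163596.
Step 5: Under H0, H ~ chi^2(3); p-value = 0.983240.
Step 6: alpha = 0.1. fail to reject H0.

H = 0.1636, df = 3, p = 0.983240, fail to reject H0.


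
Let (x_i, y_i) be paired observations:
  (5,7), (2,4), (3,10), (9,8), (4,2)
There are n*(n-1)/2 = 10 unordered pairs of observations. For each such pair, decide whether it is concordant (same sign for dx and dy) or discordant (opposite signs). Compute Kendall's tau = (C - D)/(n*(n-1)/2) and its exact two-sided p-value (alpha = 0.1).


Step 1: Enumerate the 10 unordered pairs (i,j) with i<j and classify each by sign(x_j-x_i) * sign(y_j-y_i).
  (1,2):dx=-3,dy=-3->C; (1,3):dx=-2,dy=+3->D; (1,4):dx=+4,dy=+1->C; (1,5):dx=-1,dy=-5->C
  (2,3):dx=+1,dy=+6->C; (2,4):dx=+7,dy=+4->C; (2,5):dx=+2,dy=-2->D; (3,4):dx=+6,dy=-2->D
  (3,5):dx=+1,dy=-8->D; (4,5):dx=-5,dy=-6->C
Step 2: C = 6, D = 4, total pairs = 10.
Step 3: tau = (C - D)/(n(n-1)/2) = (6 - 4)/10 = 0.200000.
Step 4: Exact two-sided p-value (enumerate n! = 120 permutations of y under H0): p = 0.816667.
Step 5: alpha = 0.1. fail to reject H0.

tau_b = 0.2000 (C=6, D=4), p = 0.816667, fail to reject H0.


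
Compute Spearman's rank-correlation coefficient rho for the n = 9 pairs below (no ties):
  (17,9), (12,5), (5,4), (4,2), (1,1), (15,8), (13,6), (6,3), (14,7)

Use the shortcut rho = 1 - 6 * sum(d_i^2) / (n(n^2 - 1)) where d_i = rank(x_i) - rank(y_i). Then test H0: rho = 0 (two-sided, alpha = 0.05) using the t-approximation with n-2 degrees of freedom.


Step 1: Rank x and y separately (midranks; no ties here).
rank(x): 17->9, 12->5, 5->3, 4->2, 1->1, 15->8, 13->6, 6->4, 14->7
rank(y): 9->9, 5->5, 4->4, 2->2, 1->1, 8->8, 6->6, 3->3, 7->7
Step 2: d_i = R_x(i) - R_y(i); compute d_i^2.
  (9-9)^2=0, (5-5)^2=0, (3-4)^2=1, (2-2)^2=0, (1-1)^2=0, (8-8)^2=0, (6-6)^2=0, (4-3)^2=1, (7-7)^2=0
sum(d^2) = 2.
Step 3: rho = 1 - 6*2 / (9*(9^2 - 1)) = 1 - 12/720 = 0.983333.
Step 4: Under H0, t = rho * sqrt((n-2)/(1-rho^2)) = 14.3096 ~ t(7).
Step 5: Two-sided p-value from the t-distribution with 7 df = 0.000002.
Step 6: alpha = 0.05. reject H0.

rho = 0.9833, p = 0.000002, reject H0 at alpha = 0.05.


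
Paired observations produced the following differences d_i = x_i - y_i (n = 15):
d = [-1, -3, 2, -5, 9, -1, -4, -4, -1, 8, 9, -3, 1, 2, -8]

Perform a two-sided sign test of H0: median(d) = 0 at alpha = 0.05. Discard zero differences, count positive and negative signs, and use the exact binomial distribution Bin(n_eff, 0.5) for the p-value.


Step 1: Discard zero differences. Original n = 15; n_eff = number of nonzero differences = 15.
Nonzero differences (with sign): -1, -3, +2, -5, +9, -1, -4, -4, -1, +8, +9, -3, +1, +2, -8
Step 2: Count signs: positive = 6, negative = 9.
Step 3: Under H0: P(positive) = 0.5, so the number of positives S ~ Bin(15, 0.5).
Step 4: Two-sided exact p-value = sum of Bin(15,0.5) probabilities at or below the observed probability = 0.607239.
Step 5: alpha = 0.05. fail to reject H0.

n_eff = 15, pos = 6, neg = 9, p = 0.607239, fail to reject H0.


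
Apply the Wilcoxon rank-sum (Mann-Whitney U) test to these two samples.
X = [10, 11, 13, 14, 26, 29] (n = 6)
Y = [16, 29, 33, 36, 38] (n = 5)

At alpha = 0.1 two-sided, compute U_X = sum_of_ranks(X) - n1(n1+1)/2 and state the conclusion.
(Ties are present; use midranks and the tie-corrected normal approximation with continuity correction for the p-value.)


Step 1: Combine and sort all 11 observations; assign midranks.
sorted (value, group): (10,X), (11,X), (13,X), (14,X), (16,Y), (26,X), (29,X), (29,Y), (33,Y), (36,Y), (38,Y)
ranks: 10->1, 11->2, 13->3, 14->4, 16->5, 26->6, 29->7.5, 29->7.5, 33->9, 36->10, 38->11
Step 2: Rank sum for X: R1 = 1 + 2 + 3 + 4 + 6 + 7.5 = 23.5.
Step 3: U_X = R1 - n1(n1+1)/2 = 23.5 - 6*7/2 = 23.5 - 21 = 2.5.
       U_Y = n1*n2 - U_X = 30 - 2.5 = 27.5.
Step 4: Ties are present, so use the tie-corrected normal approximation (with continuity correction) for the p-value.
Step 5: p-value = 0.028100; compare to alpha = 0.1. reject H0.

U_X = 2.5, p = 0.028100, reject H0 at alpha = 0.1.


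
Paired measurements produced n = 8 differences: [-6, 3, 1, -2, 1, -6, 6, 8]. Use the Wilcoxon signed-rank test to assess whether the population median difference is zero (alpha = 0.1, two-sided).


Step 1: Drop any zero differences (none here) and take |d_i|.
|d| = [6, 3, 1, 2, 1, 6, 6, 8]
Step 2: Midrank |d_i| (ties get averaged ranks).
ranks: |6|->6, |3|->4, |1|->1.5, |2|->3, |1|->1.5, |6|->6, |6|->6, |8|->8
Step 3: Attach original signs; sum ranks with positive sign and with negative sign.
W+ = 4 + 1.5 + 1.5 + 6 + 8 = 21
W- = 6 + 3 + 6 = 15
(Check: W+ + W- = 36 should equal n(n+1)/2 = 36.)
Step 4: Test statistic W = min(W+, W-) = 15.
Step 5: Ties in |d|, so use the tie-corrected normal approximation.
        E[W] = n(n+1)/4 = 8*9/4 = 18.
        Tie groups: |d|=1 (t=2), |d|=6 (t=3); sum(t^3 - t) = 30.
        Var[W] = n(n+1)(2n+1)/24 - sum(t^3-t)/48 = 1224/24 - 30/48 = 50.375.
        z = (W - E[W]) / sqrt(Var[W]) = (15 - 18) / 7.0975 = -0.4227.
        Two-sided p = 2*Phi(z) = 0.672527.
Step 6: alpha = 0.1. fail to reject H0.

W+ = 21, W- = 15, W = min = 15, p = 0.672527, fail to reject H0.


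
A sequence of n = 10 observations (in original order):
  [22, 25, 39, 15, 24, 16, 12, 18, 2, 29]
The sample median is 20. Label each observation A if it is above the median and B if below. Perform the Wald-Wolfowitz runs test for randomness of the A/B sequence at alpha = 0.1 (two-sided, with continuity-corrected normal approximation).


Step 1: Compute median = 20; label A = above, B = below.
Labels in order: AAABABBBBA  (n_A = 5, n_B = 5)
Step 2: Count runs R = 5.
Step 3: Under H0 (random ordering), E[R] = 2*n_A*n_B/(n_A+n_B) + 1 = 2*5*5/10 + 1 = 6.0000.
        Var[R] = 2*n_A*n_B*(2*n_A*n_B - n_A - n_B) / ((n_A+n_B)^2 * (n_A+n_B-1)) = 2000/900 = 2.2222.
        SD[R] = 1.4907.
Step 4: Continuity-corrected z = (R + 0.5 - E[R]) / SD[R] = (5 + 0.5 - 6.0000) / 1.4907 = -0.3354.
Step 5: Two-sided p-value via normal approximation = 2*(1 - Phi(|z|)) = 0.737316.
Step 6: alpha = 0.1. fail to reject H0.

R = 5, z = -0.3354, p = 0.737316, fail to reject H0.


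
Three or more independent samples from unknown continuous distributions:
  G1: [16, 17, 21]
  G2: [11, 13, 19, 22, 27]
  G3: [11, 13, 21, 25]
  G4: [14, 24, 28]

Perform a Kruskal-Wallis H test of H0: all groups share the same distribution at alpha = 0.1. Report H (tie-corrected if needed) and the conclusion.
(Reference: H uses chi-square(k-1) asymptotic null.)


Step 1: Combine all N = 15 observations and assign midranks.
sorted (value, group, rank): (11,G2,1.5), (11,G3,1.5), (13,G2,3.5), (13,G3,3.5), (14,G4,5), (16,G1,6), (17,G1,7), (19,G2,8), (21,G1,9.5), (21,G3,9.5), (22,G2,11), (24,G4,12), (25,G3,13), (27,G2,14), (28,G4,15)
Step 2: Sum ranks within each group.
R_1 = 22.5 (n_1 = 3)
R_2 = 38 (n_2 = 5)
R_3 = 27.5 (n_3 = 4)
R_4 = 32 (n_4 = 3)
Step 3: H = 12/(N(N+1)) * sum(R_i^2/n_i) - 3(N+1)
     = 12/(15*16) * (22.5^2/3 + 38^2/5 + 27.5^2/4 + 32^2/3) - 3*16
     = 0.050000 * 987.946 - 48
     = 1.397292.
Step 4: Ties present; correction factor C = 1 - 18/(15^3 - 15) = 0.994643. Corrected H = 1.397292 / 0.994643 = 1.404817.
Step 5: Under H0, H ~ chi^2(3); p-value = 0.704406.
Step 6: alpha = 0.1. fail to reject H0.

H = 1.4048, df = 3, p = 0.704406, fail to reject H0.


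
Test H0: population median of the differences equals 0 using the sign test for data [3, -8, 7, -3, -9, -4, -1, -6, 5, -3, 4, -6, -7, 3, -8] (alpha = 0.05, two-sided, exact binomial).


Step 1: Discard zero differences. Original n = 15; n_eff = number of nonzero differences = 15.
Nonzero differences (with sign): +3, -8, +7, -3, -9, -4, -1, -6, +5, -3, +4, -6, -7, +3, -8
Step 2: Count signs: positive = 5, negative = 10.
Step 3: Under H0: P(positive) = 0.5, so the number of positives S ~ Bin(15, 0.5).
Step 4: Two-sided exact p-value = sum of Bin(15,0.5) probabilities at or below the observed probability = 0.301758.
Step 5: alpha = 0.05. fail to reject H0.

n_eff = 15, pos = 5, neg = 10, p = 0.301758, fail to reject H0.


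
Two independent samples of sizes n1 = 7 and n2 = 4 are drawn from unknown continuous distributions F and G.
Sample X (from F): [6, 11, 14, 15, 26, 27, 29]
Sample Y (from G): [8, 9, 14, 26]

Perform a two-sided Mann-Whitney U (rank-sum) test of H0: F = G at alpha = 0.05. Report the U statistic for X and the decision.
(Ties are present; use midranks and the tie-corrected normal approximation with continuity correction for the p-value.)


Step 1: Combine and sort all 11 observations; assign midranks.
sorted (value, group): (6,X), (8,Y), (9,Y), (11,X), (14,X), (14,Y), (15,X), (26,X), (26,Y), (27,X), (29,X)
ranks: 6->1, 8->2, 9->3, 11->4, 14->5.5, 14->5.5, 15->7, 26->8.5, 26->8.5, 27->10, 29->11
Step 2: Rank sum for X: R1 = 1 + 4 + 5.5 + 7 + 8.5 + 10 + 11 = 47.
Step 3: U_X = R1 - n1(n1+1)/2 = 47 - 7*8/2 = 47 - 28 = 19.
       U_Y = n1*n2 - U_X = 28 - 19 = 9.
Step 4: Ties are present, so use the tie-corrected normal approximation (with continuity correction) for the p-value.
Step 5: p-value = 0.392932; compare to alpha = 0.05. fail to reject H0.

U_X = 19, p = 0.392932, fail to reject H0 at alpha = 0.05.
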